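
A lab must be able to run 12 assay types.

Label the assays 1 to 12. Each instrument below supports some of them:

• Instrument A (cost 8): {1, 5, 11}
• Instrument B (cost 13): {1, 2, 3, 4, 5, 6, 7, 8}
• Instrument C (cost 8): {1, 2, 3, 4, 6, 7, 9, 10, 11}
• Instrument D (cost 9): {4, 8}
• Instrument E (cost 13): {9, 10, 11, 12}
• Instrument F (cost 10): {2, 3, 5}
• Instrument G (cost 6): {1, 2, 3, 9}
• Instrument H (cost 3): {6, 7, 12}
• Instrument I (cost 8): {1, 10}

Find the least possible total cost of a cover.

B, C, H together cover every assay (B ∪ C ∪ H = {1, 2, 3, 4, 5, 6, 7, 8, 9, 10, 11, 12}); total cost 13 + 8 + 3 = 24.
No covering selection has total cost below 24.

24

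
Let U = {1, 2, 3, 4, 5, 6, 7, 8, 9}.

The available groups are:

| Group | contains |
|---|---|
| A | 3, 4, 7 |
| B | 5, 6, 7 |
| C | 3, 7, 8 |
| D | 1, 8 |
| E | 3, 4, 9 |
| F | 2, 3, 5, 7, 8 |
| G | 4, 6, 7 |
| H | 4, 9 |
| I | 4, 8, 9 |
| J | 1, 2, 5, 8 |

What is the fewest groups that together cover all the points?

B and E and J together: B ∪ E ∪ J = {1, 2, 3, 4, 5, 6, 7, 8, 9} — every point is covered.
No 2 of the 10 groups cover everything (all 45 combinations miss at least one point), so 3 is optimal.

3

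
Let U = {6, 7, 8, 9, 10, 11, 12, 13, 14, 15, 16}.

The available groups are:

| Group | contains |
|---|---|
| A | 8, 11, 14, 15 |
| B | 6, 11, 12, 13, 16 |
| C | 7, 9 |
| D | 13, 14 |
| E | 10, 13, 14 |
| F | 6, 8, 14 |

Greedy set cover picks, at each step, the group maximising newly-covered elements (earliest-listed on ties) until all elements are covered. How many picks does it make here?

Greedy: pick B (covers 5 new) → pick A (covers 3 new) → pick C (covers 2 new) → pick E (covers 1 new). Total picks: 4.

4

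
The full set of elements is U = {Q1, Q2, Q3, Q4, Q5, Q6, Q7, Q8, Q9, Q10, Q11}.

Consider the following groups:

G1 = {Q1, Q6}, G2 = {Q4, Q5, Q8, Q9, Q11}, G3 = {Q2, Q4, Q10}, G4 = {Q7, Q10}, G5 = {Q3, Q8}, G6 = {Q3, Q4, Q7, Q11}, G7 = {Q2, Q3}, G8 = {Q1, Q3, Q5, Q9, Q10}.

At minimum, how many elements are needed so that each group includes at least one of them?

4

Take H = {Q3, Q4, Q6, Q7}. Each listed group contains at least one of these, so H is a hitting set of size 4.
The groups G1, G2, G4, G7 are pairwise disjoint, so any hitting set needs a separate element for each — at least 4. Hence 4 is optimal.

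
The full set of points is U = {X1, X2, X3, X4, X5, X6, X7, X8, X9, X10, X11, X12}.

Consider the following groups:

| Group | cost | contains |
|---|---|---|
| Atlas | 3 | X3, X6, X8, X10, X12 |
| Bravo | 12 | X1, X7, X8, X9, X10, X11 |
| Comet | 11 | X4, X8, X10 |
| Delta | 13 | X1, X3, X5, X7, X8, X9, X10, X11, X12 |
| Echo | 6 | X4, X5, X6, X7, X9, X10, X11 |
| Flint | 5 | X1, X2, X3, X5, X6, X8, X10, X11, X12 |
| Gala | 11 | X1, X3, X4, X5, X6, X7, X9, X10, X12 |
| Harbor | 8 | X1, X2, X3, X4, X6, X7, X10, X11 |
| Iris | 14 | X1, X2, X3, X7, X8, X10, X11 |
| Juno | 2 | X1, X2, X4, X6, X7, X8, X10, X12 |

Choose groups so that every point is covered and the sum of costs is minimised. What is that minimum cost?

Echo, Flint together cover every point (Echo ∪ Flint = {X1, X2, X3, X4, X5, X6, X7, X8, X9, X10, X11, X12}); total cost 6 + 5 = 11.
The greedy pick Juno, Flint, Echo costs 13; no covering selection beats 11.

11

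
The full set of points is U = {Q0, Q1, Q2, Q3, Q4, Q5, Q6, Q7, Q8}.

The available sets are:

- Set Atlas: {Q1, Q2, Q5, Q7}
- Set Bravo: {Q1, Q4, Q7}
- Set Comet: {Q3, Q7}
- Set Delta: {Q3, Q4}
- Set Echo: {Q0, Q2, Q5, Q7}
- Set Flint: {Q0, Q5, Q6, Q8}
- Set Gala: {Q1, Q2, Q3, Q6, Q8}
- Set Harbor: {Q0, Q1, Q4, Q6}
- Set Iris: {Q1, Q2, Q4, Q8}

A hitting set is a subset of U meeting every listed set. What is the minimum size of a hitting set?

3

The 3 points {Q0, Q1, Q3} hit every set.
No choice of 2 points meets every set, so 3 is the minimum.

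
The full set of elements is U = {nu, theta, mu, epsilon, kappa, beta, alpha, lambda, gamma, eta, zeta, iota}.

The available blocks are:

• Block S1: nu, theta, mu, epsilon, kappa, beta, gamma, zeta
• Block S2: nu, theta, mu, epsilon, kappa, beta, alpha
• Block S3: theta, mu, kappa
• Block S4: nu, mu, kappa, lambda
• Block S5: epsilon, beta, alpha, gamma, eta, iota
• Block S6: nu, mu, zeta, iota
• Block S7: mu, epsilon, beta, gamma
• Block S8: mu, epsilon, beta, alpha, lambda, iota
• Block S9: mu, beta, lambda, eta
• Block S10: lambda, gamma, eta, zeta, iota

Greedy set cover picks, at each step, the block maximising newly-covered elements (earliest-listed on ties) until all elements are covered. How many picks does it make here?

Greedy: pick S1 (covers 8 new) → pick S5 (covers 3 new) → pick S4 (covers 1 new). Total picks: 3.
(The true minimum cover uses only 2 blocks, so greedy is not optimal here.)

3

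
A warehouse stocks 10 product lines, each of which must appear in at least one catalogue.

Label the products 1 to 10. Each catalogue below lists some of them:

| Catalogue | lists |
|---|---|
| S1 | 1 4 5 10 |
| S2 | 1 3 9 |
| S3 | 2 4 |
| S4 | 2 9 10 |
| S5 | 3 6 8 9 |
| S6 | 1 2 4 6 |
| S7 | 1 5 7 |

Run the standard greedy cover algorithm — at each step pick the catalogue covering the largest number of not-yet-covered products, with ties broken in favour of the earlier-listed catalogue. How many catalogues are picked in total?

4

Greedy: pick S1 (covers 4 new) → pick S5 (covers 4 new) → pick S3 (covers 1 new) → pick S7 (covers 1 new). Total picks: 4.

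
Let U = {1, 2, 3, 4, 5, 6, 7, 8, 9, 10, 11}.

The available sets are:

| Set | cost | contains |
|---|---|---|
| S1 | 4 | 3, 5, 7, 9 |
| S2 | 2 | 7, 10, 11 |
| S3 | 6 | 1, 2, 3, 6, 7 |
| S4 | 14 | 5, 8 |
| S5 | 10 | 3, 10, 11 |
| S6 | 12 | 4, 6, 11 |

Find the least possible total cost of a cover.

38

S1, S2, S3, S4, S6 together cover every element (S1 ∪ S2 ∪ S3 ∪ S4 ∪ S6 = {1, 2, 3, 4, 5, 6, 7, 8, 9, 10, 11}); total cost 4 + 2 + 6 + 14 + 12 = 38.
No covering selection has total cost below 38.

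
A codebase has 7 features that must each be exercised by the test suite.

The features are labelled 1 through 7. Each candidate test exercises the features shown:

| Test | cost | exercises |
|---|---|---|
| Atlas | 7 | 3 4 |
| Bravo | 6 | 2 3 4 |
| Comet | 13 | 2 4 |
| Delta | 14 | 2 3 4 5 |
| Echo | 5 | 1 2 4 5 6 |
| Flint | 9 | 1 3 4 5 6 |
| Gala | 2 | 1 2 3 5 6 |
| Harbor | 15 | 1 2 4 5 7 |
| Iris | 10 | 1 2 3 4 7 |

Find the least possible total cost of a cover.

Gala, Iris together cover every feature (Gala ∪ Iris = {1, 2, 3, 4, 5, 6, 7}); total cost 2 + 10 = 12.
The greedy pick Gala, Echo, Iris costs 17; no covering selection beats 12.

12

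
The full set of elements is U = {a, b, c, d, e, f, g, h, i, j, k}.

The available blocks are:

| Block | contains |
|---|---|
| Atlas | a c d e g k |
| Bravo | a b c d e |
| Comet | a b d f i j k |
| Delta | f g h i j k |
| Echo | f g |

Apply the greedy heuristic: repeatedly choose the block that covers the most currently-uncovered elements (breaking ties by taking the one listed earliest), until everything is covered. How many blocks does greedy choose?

Greedy: pick Comet (covers 7 new) → pick Atlas (covers 3 new) → pick Delta (covers 1 new). Total picks: 3.
(The true minimum cover uses only 2 blocks, so greedy is not optimal here.)

3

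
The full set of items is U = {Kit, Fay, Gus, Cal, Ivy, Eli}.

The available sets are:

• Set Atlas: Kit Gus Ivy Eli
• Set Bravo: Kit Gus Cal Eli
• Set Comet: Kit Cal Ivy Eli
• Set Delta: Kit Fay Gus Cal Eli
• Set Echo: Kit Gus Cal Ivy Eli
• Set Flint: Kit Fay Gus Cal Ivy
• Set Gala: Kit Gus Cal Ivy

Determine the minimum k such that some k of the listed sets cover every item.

2

Atlas and Flint cover everything between them: the union {Kit, Fay, Gus, Cal, Ivy, Eli} is all of U.
No single set has all 6 items (the largest, Delta, has 5), so 2 is optimal.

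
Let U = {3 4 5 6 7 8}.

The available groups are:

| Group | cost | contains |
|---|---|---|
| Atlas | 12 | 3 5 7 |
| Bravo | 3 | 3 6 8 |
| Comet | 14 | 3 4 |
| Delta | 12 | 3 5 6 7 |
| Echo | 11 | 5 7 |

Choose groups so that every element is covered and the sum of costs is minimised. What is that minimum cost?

Bravo, Comet, Echo together cover every element (Bravo ∪ Comet ∪ Echo = {3, 4, 5, 6, 7, 8}); total cost 3 + 14 + 11 = 28.
No covering selection has total cost below 28.

28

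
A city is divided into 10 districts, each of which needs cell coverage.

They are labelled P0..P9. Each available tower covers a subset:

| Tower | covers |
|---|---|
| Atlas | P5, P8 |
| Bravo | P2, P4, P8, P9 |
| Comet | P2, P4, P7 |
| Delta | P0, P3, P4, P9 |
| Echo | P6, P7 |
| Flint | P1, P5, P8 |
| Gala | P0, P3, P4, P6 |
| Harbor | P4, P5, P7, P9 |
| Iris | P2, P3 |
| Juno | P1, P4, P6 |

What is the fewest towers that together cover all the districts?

Take {Comet, Delta, Echo, Flint}. Their union is {P0, P1, P2, P3, P4, P5, P6, P7, P8, P9}, which is all 10 districts.
No 3 of the 10 towers cover everything (all 120 combinations miss at least one district), so 4 is optimal.

4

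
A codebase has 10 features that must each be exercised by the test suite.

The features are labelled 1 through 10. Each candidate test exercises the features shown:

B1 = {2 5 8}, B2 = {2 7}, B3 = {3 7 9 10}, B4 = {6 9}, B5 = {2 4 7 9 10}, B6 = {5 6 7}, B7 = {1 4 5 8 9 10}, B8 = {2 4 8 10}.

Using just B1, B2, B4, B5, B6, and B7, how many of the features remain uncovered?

Union of B1, B2, B4, B5, B6, B7 = {1, 2, 4, 5, 6, 7, 8, 9, 10}.
Not covered: 3 — 1 feature.

1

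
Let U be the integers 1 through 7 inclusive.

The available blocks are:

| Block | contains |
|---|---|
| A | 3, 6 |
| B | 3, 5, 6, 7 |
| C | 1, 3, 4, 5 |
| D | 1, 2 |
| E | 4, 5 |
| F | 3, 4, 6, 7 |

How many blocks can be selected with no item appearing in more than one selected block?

3

A, D, E are pairwise disjoint (A={3,6}; D={1,2}; E={4,5}).
Every remaining block overlaps one of these, and no 4 of the listed blocks are pairwise disjoint, so 3 is the maximum.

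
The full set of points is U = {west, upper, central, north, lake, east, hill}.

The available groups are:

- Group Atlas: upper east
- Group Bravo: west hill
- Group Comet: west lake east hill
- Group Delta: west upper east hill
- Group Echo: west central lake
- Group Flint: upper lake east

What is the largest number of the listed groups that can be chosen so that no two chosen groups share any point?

Atlas, Bravo are pairwise disjoint (Atlas={upper,east}; Bravo={west,hill}).
Every remaining group overlaps one of these, and no 3 of the listed groups are pairwise disjoint, so 2 is the maximum.

2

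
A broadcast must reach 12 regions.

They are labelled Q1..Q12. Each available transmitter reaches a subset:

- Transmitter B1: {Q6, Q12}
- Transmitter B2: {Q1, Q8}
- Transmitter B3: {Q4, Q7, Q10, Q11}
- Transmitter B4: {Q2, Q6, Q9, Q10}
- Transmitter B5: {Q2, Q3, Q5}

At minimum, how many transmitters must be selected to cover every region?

B1 and B2 and B3 and B4 and B5 together: B1 ∪ B2 ∪ B3 ∪ B4 ∪ B5 = {Q1, Q2, Q3, Q4, Q5, Q6, Q7, Q8, Q9, Q10, Q11, Q12} — every region is covered.
No 4 of the 5 transmitters cover everything (all 5 combinations miss at least one region), so 5 is optimal.

5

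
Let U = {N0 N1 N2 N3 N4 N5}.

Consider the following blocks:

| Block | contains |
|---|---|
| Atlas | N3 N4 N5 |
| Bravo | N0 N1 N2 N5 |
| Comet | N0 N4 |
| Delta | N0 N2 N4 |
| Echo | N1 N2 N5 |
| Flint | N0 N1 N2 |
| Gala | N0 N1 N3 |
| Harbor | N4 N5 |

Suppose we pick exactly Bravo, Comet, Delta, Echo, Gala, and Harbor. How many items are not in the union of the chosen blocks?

0

Union of Bravo, Comet, Delta, Echo, Gala, Harbor = {N0, N1, N2, N3, N4, N5} — that's every item, so 0 are uncovered.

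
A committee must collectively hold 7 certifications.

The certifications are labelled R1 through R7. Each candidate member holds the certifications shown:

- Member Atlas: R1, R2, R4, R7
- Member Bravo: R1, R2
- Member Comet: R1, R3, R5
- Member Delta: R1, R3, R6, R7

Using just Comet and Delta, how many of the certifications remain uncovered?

2

Union of Comet, Delta = {R1, R3, R5, R6, R7}.
Not covered: R2, R4 — 2 certifications.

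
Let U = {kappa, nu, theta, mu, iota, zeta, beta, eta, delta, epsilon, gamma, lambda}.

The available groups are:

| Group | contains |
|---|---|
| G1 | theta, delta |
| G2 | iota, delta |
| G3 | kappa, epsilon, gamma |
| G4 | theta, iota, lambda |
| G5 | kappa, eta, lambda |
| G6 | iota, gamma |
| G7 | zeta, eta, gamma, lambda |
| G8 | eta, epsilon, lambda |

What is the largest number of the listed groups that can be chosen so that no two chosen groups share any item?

G1, G5, G6 are pairwise disjoint (G1={theta,delta}; G5={kappa,eta,lambda}; G6={iota,gamma}).
Every remaining group overlaps one of these, and no 4 of the listed groups are pairwise disjoint, so 3 is the maximum.

3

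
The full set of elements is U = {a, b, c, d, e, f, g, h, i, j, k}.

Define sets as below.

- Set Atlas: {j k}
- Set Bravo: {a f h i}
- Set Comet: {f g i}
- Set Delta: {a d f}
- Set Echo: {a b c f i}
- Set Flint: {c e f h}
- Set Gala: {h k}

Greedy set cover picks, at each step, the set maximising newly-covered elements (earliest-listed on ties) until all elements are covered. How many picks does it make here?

Greedy: pick Echo (covers 5 new) → pick Atlas (covers 2 new) → pick Flint (covers 2 new) → pick Comet (covers 1 new) → pick Delta (covers 1 new). Total picks: 5.

5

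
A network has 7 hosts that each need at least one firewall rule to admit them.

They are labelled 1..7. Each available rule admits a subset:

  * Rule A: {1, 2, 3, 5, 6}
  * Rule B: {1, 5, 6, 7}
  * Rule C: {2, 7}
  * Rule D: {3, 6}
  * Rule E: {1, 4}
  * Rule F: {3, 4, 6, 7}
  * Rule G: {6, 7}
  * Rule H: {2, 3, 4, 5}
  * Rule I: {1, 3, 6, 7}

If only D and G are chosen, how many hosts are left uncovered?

4

Union of D, G = {3, 6, 7}.
Not covered: 1, 2, 4, 5 — 4 hosts.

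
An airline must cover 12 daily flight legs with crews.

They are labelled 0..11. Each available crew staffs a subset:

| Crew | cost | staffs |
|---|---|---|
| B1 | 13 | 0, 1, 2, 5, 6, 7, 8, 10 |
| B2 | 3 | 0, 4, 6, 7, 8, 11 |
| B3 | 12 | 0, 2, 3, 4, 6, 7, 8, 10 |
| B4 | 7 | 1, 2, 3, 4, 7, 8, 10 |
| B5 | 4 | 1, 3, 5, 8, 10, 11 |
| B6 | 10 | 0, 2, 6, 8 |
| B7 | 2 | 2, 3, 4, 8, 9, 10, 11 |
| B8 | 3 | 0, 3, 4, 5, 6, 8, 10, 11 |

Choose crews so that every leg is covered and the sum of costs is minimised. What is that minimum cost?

9

B2, B5, B7 together cover every leg (B2 ∪ B5 ∪ B7 = {0, 1, 2, 3, 4, 5, 6, 7, 8, 9, 10, 11}); total cost 3 + 4 + 2 = 9.
No covering selection has total cost below 9.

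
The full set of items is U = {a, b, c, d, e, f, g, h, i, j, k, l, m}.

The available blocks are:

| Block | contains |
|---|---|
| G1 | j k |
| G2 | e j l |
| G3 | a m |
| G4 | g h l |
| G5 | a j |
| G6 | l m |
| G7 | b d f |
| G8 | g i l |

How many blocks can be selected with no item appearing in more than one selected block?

G1, G3, G4, G7 are pairwise disjoint (G1={j,k}; G3={a,m}; G4={g,h,l}; G7={b,d,f}).
Every remaining block overlaps one of these, and no 5 of the listed blocks are pairwise disjoint, so 4 is the maximum.

4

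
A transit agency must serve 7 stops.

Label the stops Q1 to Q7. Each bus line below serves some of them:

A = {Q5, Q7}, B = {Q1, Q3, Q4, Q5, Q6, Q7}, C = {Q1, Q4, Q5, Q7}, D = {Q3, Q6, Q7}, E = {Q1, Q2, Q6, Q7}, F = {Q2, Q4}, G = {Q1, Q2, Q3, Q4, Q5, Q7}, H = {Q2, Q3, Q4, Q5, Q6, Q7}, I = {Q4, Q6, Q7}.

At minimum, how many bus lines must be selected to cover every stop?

2

B and H together: B ∪ H = {Q1, Q2, Q3, Q4, Q5, Q6, Q7} — every stop is covered.
No single bus line has all 7 stops (the largest, B, has 6), so 2 is optimal.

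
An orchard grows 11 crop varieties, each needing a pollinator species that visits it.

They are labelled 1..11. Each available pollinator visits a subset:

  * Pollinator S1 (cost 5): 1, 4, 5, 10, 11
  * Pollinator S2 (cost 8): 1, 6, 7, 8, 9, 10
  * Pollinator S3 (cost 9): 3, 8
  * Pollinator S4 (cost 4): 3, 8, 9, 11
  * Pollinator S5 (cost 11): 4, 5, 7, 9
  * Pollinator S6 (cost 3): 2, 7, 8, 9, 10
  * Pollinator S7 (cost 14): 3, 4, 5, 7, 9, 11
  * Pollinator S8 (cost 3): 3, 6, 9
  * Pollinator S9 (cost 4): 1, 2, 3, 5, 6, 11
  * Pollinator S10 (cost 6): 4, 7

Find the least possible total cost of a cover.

S1, S6, S8 together cover every variety (S1 ∪ S6 ∪ S8 = {1, 2, 3, 4, 5, 6, 7, 8, 9, 10, 11}); total cost 5 + 3 + 3 = 11.
The greedy pick S6, S9, S1 costs 12; no covering selection beats 11.

11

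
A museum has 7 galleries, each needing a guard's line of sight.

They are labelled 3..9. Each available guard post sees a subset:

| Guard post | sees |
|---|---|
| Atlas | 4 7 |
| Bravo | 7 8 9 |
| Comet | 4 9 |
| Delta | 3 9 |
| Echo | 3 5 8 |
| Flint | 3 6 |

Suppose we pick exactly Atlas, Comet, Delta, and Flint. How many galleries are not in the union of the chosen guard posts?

Union of Atlas, Comet, Delta, Flint = {3, 4, 6, 7, 9}.
Not covered: 5, 8 — 2 galleries.

2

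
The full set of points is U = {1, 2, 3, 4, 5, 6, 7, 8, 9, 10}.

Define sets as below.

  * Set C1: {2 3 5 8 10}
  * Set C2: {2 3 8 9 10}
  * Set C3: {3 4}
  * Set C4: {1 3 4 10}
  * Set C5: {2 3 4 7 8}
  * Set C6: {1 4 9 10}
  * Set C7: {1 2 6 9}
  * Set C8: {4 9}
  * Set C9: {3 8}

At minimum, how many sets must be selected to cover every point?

3

C1 and C5 and C7 together: C1 ∪ C5 ∪ C7 = {1, 2, 3, 4, 5, 6, 7, 8, 9, 10} — every point is covered.
Only C1 contains 5, so C1 is forced; the remaining 5 points need at least 2 more sets (each remaining set adds at most 3) — so at least 3 sets are needed, and 3 is optimal.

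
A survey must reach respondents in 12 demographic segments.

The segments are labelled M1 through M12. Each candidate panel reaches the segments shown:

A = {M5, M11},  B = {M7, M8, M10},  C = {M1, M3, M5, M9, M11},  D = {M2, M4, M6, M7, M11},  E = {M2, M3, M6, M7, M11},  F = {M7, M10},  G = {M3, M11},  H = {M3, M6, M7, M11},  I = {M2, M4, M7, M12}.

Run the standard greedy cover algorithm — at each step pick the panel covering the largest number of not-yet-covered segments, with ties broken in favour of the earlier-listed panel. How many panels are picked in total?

4

Greedy: pick C (covers 5 new) → pick D (covers 4 new) → pick B (covers 2 new) → pick I (covers 1 new). Total picks: 4.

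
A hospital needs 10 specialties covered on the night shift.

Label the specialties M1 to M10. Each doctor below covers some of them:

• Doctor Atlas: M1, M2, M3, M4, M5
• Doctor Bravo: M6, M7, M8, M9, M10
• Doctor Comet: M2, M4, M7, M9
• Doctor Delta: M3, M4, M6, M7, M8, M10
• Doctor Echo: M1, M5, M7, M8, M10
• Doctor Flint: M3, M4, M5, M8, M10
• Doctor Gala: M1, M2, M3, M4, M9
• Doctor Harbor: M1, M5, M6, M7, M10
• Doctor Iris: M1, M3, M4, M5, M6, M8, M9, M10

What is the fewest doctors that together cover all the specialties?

Comet and Iris together: Comet ∪ Iris = {M1, M2, M3, M4, M5, M6, M7, M8, M9, M10} — every specialty is covered.
No single doctor has all 10 specialties (the largest, Iris, has 8), so 2 is optimal.

2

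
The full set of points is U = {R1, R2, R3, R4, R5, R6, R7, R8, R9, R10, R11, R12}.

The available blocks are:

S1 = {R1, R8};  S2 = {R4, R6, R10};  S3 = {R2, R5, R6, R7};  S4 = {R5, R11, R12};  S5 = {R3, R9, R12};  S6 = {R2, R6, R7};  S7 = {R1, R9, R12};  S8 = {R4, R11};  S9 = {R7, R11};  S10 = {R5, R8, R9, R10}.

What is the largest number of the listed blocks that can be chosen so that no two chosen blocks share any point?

S1, S5, S6, S8 are pairwise disjoint (S1={R1,R8}; S5={R3,R9,R12}; S6={R2,R6,R7}; S8={R4,R11}).
Every remaining block overlaps one of these, and no 5 of the listed blocks are pairwise disjoint, so 4 is the maximum.

4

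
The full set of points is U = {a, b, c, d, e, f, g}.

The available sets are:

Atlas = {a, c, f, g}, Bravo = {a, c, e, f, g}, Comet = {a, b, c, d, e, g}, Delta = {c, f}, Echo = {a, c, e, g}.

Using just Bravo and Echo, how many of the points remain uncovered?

2

Union of Bravo, Echo = {a, c, e, f, g}.
Not covered: b, d — 2 points.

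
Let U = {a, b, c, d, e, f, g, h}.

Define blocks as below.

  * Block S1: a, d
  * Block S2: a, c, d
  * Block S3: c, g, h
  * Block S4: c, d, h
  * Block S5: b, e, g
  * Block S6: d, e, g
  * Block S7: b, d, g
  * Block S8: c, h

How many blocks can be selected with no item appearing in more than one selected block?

S1, S5, S8 are pairwise disjoint (S1={a,d}; S5={b,e,g}; S8={c,h}).
Every remaining block overlaps one of these, and no 4 of the listed blocks are pairwise disjoint, so 3 is the maximum.

3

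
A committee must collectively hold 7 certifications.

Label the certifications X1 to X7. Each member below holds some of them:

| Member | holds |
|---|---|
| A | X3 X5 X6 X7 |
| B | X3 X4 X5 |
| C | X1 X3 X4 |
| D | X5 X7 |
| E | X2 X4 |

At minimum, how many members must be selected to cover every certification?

3

Take {A, C, E}. Their union is {X1, X2, X3, X4, X5, X6, X7}, which is all 7 certifications.
Only C contains X1, so C is forced; the remaining 4 certifications need at least 2 more members (each remaining member adds at most 3) — so at least 3 members are needed, and 3 is optimal.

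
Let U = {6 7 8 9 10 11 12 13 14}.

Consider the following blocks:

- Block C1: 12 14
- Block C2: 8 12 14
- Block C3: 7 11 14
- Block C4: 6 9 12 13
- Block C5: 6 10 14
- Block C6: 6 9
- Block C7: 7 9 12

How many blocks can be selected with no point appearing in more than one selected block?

2

C3, C4 are pairwise disjoint (C3={7,11,14}; C4={6,9,12,13}).
Every remaining block overlaps one of these, and no 3 of the listed blocks are pairwise disjoint, so 2 is the maximum.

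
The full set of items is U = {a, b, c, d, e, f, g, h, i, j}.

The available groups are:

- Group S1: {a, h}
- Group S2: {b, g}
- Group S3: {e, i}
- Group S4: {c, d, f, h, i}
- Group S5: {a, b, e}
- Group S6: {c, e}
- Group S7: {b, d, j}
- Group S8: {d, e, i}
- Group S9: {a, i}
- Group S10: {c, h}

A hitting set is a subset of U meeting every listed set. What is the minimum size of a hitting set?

4

The 4 items {b, e, h, i} hit every group.
No choice of 3 items meets every group, so 4 is the minimum.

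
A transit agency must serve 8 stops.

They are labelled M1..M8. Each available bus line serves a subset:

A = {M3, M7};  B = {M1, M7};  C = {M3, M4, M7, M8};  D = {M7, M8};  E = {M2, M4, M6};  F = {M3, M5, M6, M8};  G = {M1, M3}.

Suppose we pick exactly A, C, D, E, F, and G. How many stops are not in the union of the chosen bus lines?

Union of A, C, D, E, F, G = {M1, M2, M3, M4, M5, M6, M7, M8} — that's every stop, so 0 are uncovered.

0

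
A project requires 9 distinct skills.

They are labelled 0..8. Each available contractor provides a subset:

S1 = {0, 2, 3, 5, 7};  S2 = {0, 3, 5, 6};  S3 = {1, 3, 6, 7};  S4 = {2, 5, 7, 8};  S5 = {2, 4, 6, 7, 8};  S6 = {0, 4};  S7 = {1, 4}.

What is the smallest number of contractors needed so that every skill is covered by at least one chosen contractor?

Take {S1, S3, S5}. Their union is {0, 1, 2, 3, 4, 5, 6, 7, 8}, which is all 9 skills.
No 2 of the 7 contractors cover everything (all 21 combinations miss at least one skill), so 3 is optimal.

3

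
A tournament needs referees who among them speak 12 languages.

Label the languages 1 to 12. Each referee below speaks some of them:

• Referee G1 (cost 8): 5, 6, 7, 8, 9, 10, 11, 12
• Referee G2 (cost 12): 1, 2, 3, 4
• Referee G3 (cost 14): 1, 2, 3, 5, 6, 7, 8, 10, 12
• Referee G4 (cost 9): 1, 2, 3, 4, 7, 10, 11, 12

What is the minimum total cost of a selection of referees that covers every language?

17

G1, G4 together cover every language (G1 ∪ G4 = {1, 2, 3, 4, 5, 6, 7, 8, 9, 10, 11, 12}); total cost 8 + 9 = 17.
No covering selection has total cost below 17.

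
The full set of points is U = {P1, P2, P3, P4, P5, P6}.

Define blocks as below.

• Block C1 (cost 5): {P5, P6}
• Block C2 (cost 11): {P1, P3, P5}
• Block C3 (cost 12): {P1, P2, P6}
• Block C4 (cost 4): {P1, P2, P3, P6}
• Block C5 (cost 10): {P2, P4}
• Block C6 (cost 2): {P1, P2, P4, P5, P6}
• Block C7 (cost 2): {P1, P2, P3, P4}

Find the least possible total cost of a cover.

4

C6, C7 together cover every point (C6 ∪ C7 = {P1, P2, P3, P4, P5, P6}); total cost 2 + 2 = 4.
No covering selection has total cost below 4.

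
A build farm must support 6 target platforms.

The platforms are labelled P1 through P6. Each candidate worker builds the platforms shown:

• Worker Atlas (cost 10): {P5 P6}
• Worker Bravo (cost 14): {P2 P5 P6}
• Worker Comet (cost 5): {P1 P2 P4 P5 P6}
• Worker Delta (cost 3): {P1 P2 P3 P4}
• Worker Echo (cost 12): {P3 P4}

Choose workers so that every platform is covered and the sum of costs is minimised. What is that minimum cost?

8

Comet, Delta together cover every platform (Comet ∪ Delta = {P1, P2, P3, P4, P5, P6}); total cost 5 + 3 = 8.
No covering selection has total cost below 8.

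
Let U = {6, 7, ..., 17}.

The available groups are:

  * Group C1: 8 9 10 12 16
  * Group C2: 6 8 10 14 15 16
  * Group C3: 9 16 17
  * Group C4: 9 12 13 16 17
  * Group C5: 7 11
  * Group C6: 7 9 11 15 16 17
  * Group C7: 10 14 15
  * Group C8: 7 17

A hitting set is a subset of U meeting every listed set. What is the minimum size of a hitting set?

3

H = {7, 9, 10} meets every group (each contains at least one member of H), and |H| = 3.
The groups C4, C5, C7 are pairwise disjoint, so any hitting set needs a separate item for each — at least 3. Hence 3 is optimal.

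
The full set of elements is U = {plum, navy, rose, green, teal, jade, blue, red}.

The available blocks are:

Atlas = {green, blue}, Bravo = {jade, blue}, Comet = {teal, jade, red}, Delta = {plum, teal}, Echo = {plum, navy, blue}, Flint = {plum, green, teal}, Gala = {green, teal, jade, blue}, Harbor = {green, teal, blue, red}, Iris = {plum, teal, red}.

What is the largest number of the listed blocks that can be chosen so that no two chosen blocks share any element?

2

Atlas, Delta are pairwise disjoint (Atlas={green,blue}; Delta={plum,teal}).
Every remaining block overlaps one of these, and no 3 of the listed blocks are pairwise disjoint, so 2 is the maximum.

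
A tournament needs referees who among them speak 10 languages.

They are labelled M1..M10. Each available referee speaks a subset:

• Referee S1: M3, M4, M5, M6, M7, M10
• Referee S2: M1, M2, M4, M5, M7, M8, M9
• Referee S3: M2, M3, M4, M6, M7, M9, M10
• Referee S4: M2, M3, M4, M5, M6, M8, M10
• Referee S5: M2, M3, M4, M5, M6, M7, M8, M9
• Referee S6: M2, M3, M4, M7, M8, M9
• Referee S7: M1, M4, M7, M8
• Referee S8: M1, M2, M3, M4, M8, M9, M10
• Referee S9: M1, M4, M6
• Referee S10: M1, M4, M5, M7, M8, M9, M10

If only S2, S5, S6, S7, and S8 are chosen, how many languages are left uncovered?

0

Union of S2, S5, S6, S7, S8 = {M1, M2, M3, M4, M5, M6, M7, M8, M9, M10} — that's every language, so 0 are uncovered.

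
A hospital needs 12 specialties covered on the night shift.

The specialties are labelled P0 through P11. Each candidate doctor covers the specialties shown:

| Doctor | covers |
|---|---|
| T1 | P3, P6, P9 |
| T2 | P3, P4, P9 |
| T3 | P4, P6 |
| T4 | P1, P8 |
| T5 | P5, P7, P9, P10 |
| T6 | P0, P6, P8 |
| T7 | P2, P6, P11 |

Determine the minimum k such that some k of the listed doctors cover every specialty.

5

Take {T2, T4, T5, T6, T7}. Their union is {P0, P1, P2, P3, P4, P5, P6, P7, P8, P9, P10, P11}, which is all 12 specialties.
No 4 of the 7 doctors cover everything (all 35 combinations miss at least one specialty), so 5 is optimal.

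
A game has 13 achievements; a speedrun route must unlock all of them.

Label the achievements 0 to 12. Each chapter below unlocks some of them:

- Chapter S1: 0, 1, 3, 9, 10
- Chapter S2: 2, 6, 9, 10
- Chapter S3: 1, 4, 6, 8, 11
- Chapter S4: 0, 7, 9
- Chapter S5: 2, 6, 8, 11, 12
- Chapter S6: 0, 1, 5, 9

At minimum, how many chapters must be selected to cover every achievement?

5

Take {S1, S3, S4, S5, S6}. Their union is {0, 1, 2, 3, 4, 5, 6, 7, 8, 9, 10, 11, 12}, which is all 13 achievements.
No 4 of the 6 chapters cover everything (all 15 combinations miss at least one achievement), so 5 is optimal.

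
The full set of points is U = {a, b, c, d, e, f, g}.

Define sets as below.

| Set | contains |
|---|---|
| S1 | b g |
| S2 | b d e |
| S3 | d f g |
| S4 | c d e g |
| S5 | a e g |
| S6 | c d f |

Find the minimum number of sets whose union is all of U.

S1 and S5 and S6 together: S1 ∪ S5 ∪ S6 = {a, b, c, d, e, f, g} — every point is covered.
Only S5 contains a, so S5 is forced; the remaining 4 points need at least 2 more sets (each remaining set adds at most 3) — so at least 3 sets are needed, and 3 is optimal.

3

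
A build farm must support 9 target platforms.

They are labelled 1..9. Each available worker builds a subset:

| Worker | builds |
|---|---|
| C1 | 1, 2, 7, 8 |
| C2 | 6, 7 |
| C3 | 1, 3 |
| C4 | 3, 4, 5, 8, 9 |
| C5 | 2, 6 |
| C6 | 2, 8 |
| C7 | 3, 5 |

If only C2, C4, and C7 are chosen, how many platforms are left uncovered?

Union of C2, C4, C7 = {3, 4, 5, 6, 7, 8, 9}.
Not covered: 1, 2 — 2 platforms.

2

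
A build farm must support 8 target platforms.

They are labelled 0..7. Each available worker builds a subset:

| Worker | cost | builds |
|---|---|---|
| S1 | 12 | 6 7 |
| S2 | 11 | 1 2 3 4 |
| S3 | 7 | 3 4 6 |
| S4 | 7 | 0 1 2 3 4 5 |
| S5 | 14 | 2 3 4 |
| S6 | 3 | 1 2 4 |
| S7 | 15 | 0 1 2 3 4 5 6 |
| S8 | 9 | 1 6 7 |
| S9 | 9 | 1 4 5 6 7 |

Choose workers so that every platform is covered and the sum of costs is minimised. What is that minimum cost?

S4, S8 together cover every platform (S4 ∪ S8 = {0, 1, 2, 3, 4, 5, 6, 7}); total cost 7 + 9 = 16.
The greedy pick S6, S4, S8 costs 19; no covering selection beats 16.

16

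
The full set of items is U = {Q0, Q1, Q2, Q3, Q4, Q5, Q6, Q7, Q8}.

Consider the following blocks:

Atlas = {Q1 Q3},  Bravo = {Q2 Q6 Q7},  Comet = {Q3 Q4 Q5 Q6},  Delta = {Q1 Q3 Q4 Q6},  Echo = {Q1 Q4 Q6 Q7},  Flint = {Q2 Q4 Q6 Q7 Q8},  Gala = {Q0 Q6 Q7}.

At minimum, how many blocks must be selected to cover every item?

4

Comet, Delta, Flint, and Gala cover everything between them: the union {Q0, Q1, Q2, Q3, Q4, Q5, Q6, Q7, Q8} is all of U.
No 3 of the 7 blocks cover everything (all 35 combinations miss at least one item), so 4 is optimal.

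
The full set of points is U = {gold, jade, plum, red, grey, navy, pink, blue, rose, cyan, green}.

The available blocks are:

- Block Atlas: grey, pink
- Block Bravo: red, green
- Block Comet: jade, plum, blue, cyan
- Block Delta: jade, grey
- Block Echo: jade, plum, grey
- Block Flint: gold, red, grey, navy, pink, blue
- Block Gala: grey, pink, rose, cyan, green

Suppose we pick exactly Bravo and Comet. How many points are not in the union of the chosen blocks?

5

Union of Bravo, Comet = {jade, plum, red, blue, cyan, green}.
Not covered: gold, grey, navy, pink, rose — 5 points.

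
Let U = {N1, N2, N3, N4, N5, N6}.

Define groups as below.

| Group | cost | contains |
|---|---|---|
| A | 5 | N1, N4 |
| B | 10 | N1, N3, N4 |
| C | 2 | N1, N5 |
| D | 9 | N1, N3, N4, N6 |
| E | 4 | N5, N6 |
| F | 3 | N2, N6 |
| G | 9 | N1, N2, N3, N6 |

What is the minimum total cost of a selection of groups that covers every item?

C, D, F together cover every item (C ∪ D ∪ F = {N1, N2, N3, N4, N5, N6}); total cost 2 + 9 + 3 = 14.
No covering selection has total cost below 14.

14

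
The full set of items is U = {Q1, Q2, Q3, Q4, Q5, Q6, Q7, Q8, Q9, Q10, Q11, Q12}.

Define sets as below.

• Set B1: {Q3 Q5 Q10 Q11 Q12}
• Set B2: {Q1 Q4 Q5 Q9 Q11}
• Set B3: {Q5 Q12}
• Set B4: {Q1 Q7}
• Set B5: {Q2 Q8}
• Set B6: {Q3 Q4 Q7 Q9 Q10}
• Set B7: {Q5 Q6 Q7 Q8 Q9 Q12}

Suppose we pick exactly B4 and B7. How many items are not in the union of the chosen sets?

5

Union of B4, B7 = {Q1, Q5, Q6, Q7, Q8, Q9, Q12}.
Not covered: Q2, Q3, Q4, Q10, Q11 — 5 items.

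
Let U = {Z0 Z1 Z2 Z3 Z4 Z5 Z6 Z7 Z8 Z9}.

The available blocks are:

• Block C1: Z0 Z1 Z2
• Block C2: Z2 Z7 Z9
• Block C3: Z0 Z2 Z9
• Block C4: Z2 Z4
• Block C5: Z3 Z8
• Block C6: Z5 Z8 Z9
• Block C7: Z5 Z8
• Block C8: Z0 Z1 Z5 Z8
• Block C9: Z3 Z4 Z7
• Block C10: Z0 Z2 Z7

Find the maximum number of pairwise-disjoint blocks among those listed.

3

C1, C7, C9 are pairwise disjoint (C1={Z0,Z1,Z2}; C7={Z5,Z8}; C9={Z3,Z4,Z7}).
Every remaining block overlaps one of these, and no 4 of the listed blocks are pairwise disjoint, so 3 is the maximum.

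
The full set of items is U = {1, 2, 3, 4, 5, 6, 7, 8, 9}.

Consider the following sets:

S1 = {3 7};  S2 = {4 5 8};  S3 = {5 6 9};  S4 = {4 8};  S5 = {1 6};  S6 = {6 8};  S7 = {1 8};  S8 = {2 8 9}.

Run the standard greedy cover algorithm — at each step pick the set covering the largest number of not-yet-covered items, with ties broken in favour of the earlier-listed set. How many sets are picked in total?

Greedy: pick S2 (covers 3 new) → pick S1 (covers 2 new) → pick S3 (covers 2 new) → pick S5 (covers 1 new) → pick S8 (covers 1 new). Total picks: 5.
(The true minimum cover uses only 4 sets, so greedy is not optimal here.)

5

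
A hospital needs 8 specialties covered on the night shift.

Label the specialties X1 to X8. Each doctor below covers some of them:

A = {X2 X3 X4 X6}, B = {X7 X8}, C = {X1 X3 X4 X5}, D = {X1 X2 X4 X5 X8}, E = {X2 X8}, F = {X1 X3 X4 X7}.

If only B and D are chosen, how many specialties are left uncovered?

2

Union of B, D = {X1, X2, X4, X5, X7, X8}.
Not covered: X3, X6 — 2 specialties.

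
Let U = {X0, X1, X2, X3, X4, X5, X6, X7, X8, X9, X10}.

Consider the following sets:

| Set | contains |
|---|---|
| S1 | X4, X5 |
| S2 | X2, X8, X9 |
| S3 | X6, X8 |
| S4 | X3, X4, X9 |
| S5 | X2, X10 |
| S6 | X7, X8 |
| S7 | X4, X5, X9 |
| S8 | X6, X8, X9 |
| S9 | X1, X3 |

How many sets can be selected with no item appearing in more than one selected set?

4

S3, S5, S7, S9 are pairwise disjoint (S3={X6,X8}; S5={X2,X10}; S7={X4,X5,X9}; S9={X1,X3}).
Every remaining set overlaps one of these, and no 5 of the listed sets are pairwise disjoint, so 4 is the maximum.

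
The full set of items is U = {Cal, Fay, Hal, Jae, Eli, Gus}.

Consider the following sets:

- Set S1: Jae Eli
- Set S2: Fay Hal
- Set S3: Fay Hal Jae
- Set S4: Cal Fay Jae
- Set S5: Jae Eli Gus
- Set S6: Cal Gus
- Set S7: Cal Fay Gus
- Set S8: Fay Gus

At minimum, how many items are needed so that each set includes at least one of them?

H = {Fay, Jae, Gus} meets every set (each contains at least one member of H), and |H| = 3.
The sets S1, S2, S6 are pairwise disjoint, so any hitting set needs a separate item for each — at least 3. Hence 3 is optimal.

3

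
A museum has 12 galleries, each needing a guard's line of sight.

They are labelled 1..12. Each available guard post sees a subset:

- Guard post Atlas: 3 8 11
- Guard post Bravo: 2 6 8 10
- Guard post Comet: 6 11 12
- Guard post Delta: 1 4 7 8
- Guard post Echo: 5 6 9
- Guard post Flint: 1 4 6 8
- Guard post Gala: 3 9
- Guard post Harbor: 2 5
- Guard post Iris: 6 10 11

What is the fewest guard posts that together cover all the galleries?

5

Bravo and Comet and Delta and Echo and Gala together: Bravo ∪ Comet ∪ Delta ∪ Echo ∪ Gala = {1, 2, 3, 4, 5, 6, 7, 8, 9, 10, 11, 12} — every gallery is covered.
No 4 of the 9 guard posts cover everything (all 126 combinations miss at least one gallery), so 5 is optimal.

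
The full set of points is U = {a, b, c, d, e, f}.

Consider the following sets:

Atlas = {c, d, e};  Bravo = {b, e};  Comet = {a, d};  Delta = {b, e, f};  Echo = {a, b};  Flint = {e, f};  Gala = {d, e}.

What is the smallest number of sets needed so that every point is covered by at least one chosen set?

3

Atlas, Echo, and Flint cover everything between them: the union {a, b, c, d, e, f} is all of U.
Only Atlas contains c, so Atlas is forced; the remaining 3 points need at least 2 more sets (each remaining set adds at most 2) — so at least 3 sets are needed, and 3 is optimal.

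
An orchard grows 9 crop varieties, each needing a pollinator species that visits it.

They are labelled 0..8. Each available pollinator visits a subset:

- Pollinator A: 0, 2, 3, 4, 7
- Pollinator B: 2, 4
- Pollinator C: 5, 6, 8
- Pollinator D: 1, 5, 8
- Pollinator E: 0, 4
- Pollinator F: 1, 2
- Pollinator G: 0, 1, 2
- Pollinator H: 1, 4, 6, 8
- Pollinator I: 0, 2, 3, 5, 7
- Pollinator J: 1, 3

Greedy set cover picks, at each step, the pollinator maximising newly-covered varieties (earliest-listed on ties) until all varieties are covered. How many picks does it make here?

Greedy: pick A (covers 5 new) → pick C (covers 3 new) → pick D (covers 1 new). Total picks: 3.
(The true minimum cover uses only 2 pollinators, so greedy is not optimal here.)

3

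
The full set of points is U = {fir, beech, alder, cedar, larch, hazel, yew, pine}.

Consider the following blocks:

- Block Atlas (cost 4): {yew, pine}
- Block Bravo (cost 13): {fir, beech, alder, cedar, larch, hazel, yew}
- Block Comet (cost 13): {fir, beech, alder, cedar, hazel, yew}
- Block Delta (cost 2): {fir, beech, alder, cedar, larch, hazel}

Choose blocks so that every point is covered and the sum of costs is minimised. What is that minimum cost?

6

Atlas, Delta together cover every point (Atlas ∪ Delta = {fir, beech, alder, cedar, larch, hazel, yew, pine}); total cost 4 + 2 = 6.
No covering selection has total cost below 6.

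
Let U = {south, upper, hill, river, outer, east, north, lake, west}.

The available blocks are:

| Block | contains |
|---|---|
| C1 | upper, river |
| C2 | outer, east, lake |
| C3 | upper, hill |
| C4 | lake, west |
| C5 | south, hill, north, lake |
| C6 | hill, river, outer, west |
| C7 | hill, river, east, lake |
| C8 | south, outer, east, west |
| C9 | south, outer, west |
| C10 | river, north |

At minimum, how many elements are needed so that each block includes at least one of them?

4

The 4 elements {south, upper, river, lake} hit every block.
No choice of 3 elements meets every block, so 4 is the minimum.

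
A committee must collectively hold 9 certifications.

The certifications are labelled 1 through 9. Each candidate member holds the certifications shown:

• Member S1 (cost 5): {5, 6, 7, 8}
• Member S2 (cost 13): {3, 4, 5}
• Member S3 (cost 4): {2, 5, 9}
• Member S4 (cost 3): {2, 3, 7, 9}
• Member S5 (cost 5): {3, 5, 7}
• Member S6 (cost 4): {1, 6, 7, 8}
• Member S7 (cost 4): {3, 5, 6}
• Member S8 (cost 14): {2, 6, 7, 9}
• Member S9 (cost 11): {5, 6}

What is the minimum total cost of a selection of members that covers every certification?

S2, S4, S6 together cover every certification (S2 ∪ S4 ∪ S6 = {1, 2, 3, 4, 5, 6, 7, 8, 9}); total cost 13 + 3 + 4 = 20.
The greedy pick S4, S6, S3, S2 costs 24; no covering selection beats 20.

20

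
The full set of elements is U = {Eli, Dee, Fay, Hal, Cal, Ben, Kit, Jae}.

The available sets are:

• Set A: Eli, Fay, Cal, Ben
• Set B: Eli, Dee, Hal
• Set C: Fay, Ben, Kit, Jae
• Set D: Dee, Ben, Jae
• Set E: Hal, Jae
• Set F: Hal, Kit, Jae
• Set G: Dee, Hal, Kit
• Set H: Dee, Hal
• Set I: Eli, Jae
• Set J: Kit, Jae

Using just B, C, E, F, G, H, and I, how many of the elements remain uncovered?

Union of B, C, E, F, G, H, I = {Eli, Dee, Fay, Hal, Ben, Kit, Jae}.
Not covered: Cal — 1 element.

1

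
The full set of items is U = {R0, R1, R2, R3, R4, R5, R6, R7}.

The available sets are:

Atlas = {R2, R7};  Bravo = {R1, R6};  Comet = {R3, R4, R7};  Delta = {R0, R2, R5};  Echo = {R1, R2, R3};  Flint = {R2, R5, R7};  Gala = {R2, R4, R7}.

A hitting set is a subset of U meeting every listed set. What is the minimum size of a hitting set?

H = {R2, R6, R7} meets every set (each contains at least one member of H), and |H| = 3.
The sets Bravo, Comet, Delta are pairwise disjoint, so any hitting set needs a separate item for each — at least 3. Hence 3 is optimal.

3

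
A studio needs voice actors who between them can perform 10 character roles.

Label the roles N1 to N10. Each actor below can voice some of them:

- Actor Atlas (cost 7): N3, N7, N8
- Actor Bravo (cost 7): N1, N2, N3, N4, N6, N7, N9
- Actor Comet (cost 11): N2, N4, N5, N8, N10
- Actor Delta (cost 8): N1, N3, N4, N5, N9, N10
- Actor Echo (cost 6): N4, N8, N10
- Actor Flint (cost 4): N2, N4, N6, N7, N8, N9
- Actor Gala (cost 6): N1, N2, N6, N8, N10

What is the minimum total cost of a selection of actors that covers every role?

12

Delta, Flint together cover every role (Delta ∪ Flint = {N1, N2, N3, N4, N5, N6, N7, N8, N9, N10}); total cost 8 + 4 = 12.
No covering selection has total cost below 12.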